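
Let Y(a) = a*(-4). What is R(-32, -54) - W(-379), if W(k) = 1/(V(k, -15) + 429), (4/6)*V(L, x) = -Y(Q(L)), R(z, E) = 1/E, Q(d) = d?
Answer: -199/11070 ≈ -0.017977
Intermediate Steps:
Y(a) = -4*a
V(L, x) = 6*L (V(L, x) = 3*(-(-4)*L)/2 = 3*(4*L)/2 = 6*L)
W(k) = 1/(429 + 6*k) (W(k) = 1/(6*k + 429) = 1/(429 + 6*k))
R(-32, -54) - W(-379) = 1/(-54) - 1/(3*(143 + 2*(-379))) = -1/54 - 1/(3*(143 - 758)) = -1/54 - 1/(3*(-615)) = -1/54 - (-1)/(3*615) = -1/54 - 1*(-1/1845) = -1/54 + 1/1845 = -199/11070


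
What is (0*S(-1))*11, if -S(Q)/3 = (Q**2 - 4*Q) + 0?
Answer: 0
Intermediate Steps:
S(Q) = -3*Q**2 + 12*Q (S(Q) = -3*((Q**2 - 4*Q) + 0) = -3*(Q**2 - 4*Q) = -3*Q**2 + 12*Q)
(0*S(-1))*11 = (0*(3*(-1)*(4 - 1*(-1))))*11 = (0*(3*(-1)*(4 + 1)))*11 = (0*(3*(-1)*5))*11 = (0*(-15))*11 = 0*11 = 0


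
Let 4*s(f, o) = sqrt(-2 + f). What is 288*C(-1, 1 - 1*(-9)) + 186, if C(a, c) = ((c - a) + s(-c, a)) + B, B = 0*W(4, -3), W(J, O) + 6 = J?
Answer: 3354 + 144*I*sqrt(3) ≈ 3354.0 + 249.42*I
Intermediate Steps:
W(J, O) = -6 + J
s(f, o) = sqrt(-2 + f)/4
B = 0 (B = 0*(-6 + 4) = 0*(-2) = 0)
C(a, c) = c - a + sqrt(-2 - c)/4 (C(a, c) = ((c - a) + sqrt(-2 - c)/4) + 0 = (c - a + sqrt(-2 - c)/4) + 0 = c - a + sqrt(-2 - c)/4)
288*C(-1, 1 - 1*(-9)) + 186 = 288*((1 - 1*(-9)) - 1*(-1) + sqrt(-2 - (1 - 1*(-9)))/4) + 186 = 288*((1 + 9) + 1 + sqrt(-2 - (1 + 9))/4) + 186 = 288*(10 + 1 + sqrt(-2 - 1*10)/4) + 186 = 288*(10 + 1 + sqrt(-2 - 10)/4) + 186 = 288*(10 + 1 + sqrt(-12)/4) + 186 = 288*(10 + 1 + (2*I*sqrt(3))/4) + 186 = 288*(10 + 1 + I*sqrt(3)/2) + 186 = 288*(11 + I*sqrt(3)/2) + 186 = (3168 + 144*I*sqrt(3)) + 186 = 3354 + 144*I*sqrt(3)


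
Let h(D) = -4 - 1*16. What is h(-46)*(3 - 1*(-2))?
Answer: -100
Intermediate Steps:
h(D) = -20 (h(D) = -4 - 16 = -20)
h(-46)*(3 - 1*(-2)) = -20*(3 - 1*(-2)) = -20*(3 + 2) = -20*5 = -100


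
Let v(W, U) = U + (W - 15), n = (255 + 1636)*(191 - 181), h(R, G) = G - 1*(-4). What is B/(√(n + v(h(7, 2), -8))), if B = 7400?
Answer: 7400*√18893/18893 ≈ 53.837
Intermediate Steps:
h(R, G) = 4 + G (h(R, G) = G + 4 = 4 + G)
n = 18910 (n = 1891*10 = 18910)
v(W, U) = -15 + U + W (v(W, U) = U + (-15 + W) = -15 + U + W)
B/(√(n + v(h(7, 2), -8))) = 7400/(√(18910 + (-15 - 8 + (4 + 2)))) = 7400/(√(18910 + (-15 - 8 + 6))) = 7400/(√(18910 - 17)) = 7400/(√18893) = 7400*(√18893/18893) = 7400*√18893/18893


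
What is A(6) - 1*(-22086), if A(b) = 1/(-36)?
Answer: 795095/36 ≈ 22086.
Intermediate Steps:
A(b) = -1/36
A(6) - 1*(-22086) = -1/36 - 1*(-22086) = -1/36 + 22086 = 795095/36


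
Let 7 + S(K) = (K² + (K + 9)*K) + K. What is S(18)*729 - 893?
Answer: 597616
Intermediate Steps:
S(K) = -7 + K + K² + K*(9 + K) (S(K) = -7 + ((K² + (K + 9)*K) + K) = -7 + ((K² + (9 + K)*K) + K) = -7 + ((K² + K*(9 + K)) + K) = -7 + (K + K² + K*(9 + K)) = -7 + K + K² + K*(9 + K))
S(18)*729 - 893 = (-7 + 2*18² + 10*18)*729 - 893 = (-7 + 2*324 + 180)*729 - 893 = (-7 + 648 + 180)*729 - 893 = 821*729 - 893 = 598509 - 893 = 597616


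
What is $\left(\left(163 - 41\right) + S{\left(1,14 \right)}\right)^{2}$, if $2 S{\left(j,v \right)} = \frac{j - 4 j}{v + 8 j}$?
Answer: $\frac{28783225}{1936} \approx 14867.0$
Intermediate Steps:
$S{\left(j,v \right)} = - \frac{3 j}{2 \left(v + 8 j\right)}$ ($S{\left(j,v \right)} = \frac{\left(j - 4 j\right) \frac{1}{v + 8 j}}{2} = \frac{- 3 j \frac{1}{v + 8 j}}{2} = \frac{\left(-3\right) j \frac{1}{v + 8 j}}{2} = - \frac{3 j}{2 \left(v + 8 j\right)}$)
$\left(\left(163 - 41\right) + S{\left(1,14 \right)}\right)^{2} = \left(\left(163 - 41\right) - \frac{3}{2 \cdot 14 + 16 \cdot 1}\right)^{2} = \left(122 - \frac{3}{28 + 16}\right)^{2} = \left(122 - \frac{3}{44}\right)^{2} = \left(\frac{5365}{44}\right)^{2} = \frac{28783225}{1936}$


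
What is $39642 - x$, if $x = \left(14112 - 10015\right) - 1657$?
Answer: $37202$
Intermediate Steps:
$x = 2440$ ($x = 4097 - 1657 = 2440$)
$39642 - x = 39642 - 2440 = 37202$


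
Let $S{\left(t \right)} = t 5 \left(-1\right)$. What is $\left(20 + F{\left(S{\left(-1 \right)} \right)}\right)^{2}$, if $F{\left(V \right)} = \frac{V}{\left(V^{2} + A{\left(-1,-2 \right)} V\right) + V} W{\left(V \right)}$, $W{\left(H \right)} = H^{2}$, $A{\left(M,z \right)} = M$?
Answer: $625$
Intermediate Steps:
$S{\left(t \right)} = - 5 t$ ($S{\left(t \right)} = 5 t \left(-1\right) = - 5 t$)
$F{\left(V \right)} = V$ ($F{\left(V \right)} = \frac{V}{\left(V^{2} - V\right) + V} V^{2} = \frac{V}{V^{2}} V^{2} = \frac{V^{2}}{V} = V$)
$\left(20 + F{\left(S{\left(-1 \right)} \right)}\right)^{2} = \left(20 - -5\right)^{2} = \left(20 + 5\right)^{2} = 25^{2} = 625$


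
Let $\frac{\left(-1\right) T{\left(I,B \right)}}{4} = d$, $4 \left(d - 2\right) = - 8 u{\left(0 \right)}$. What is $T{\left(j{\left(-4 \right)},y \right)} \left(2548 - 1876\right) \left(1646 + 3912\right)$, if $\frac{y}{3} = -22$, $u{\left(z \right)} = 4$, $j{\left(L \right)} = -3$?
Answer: $89639424$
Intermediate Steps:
$y = -66$ ($y = 3 \left(-22\right) = -66$)
$d = -6$ ($d = 2 + \frac{\left(-8\right) 4}{4} = 2 + \frac{1}{4} \left(-32\right) = 2 - 8 = -6$)
$T{\left(I,B \right)} = 24$ ($T{\left(I,B \right)} = \left(-4\right) \left(-6\right) = 24$)
$T{\left(j{\left(-4 \right)},y \right)} \left(2548 - 1876\right) \left(1646 + 3912\right) = 24 \left(2548 - 1876\right) \left(1646 + 3912\right) = 24 \cdot 672 \cdot 5558 = 24 \cdot 3734976 = 89639424$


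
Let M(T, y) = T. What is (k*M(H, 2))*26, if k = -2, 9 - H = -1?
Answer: -520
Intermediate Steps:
H = 10 (H = 9 - 1*(-1) = 9 + 1 = 10)
(k*M(H, 2))*26 = -2*10*26 = -20*26 = -520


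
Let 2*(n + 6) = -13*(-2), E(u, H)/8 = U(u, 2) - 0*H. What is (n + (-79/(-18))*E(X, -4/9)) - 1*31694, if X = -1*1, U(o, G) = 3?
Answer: -94745/3 ≈ -31582.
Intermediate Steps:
X = -1
E(u, H) = 24 (E(u, H) = 8*(3 - 0*H) = 8*(3 - 1*0) = 8*(3 + 0) = 8*3 = 24)
n = 7 (n = -6 + (-13*(-2))/2 = -6 + (½)*26 = -6 + 13 = 7)
(n + (-79/(-18))*E(X, -4/9)) - 1*31694 = (7 - 79/(-18)*24) - 1*31694 = (7 - 79*(-1/18)*24) - 31694 = (7 + (79/18)*24) - 31694 = (7 + 316/3) - 31694 = 337/3 - 31694 = -94745/3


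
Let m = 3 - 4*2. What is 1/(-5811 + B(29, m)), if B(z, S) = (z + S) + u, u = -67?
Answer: -1/5854 ≈ -0.00017082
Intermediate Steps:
m = -5 (m = 3 - 8 = -5)
B(z, S) = -67 + S + z (B(z, S) = (z + S) - 67 = (S + z) - 67 = -67 + S + z)
1/(-5811 + B(29, m)) = 1/(-5811 + (-67 - 5 + 29)) = 1/(-5811 - 43) = 1/(-5854) = -1/5854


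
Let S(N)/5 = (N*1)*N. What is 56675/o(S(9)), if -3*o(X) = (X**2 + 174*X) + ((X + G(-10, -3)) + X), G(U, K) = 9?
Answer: -56675/78438 ≈ -0.72255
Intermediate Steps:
S(N) = 5*N**2 (S(N) = 5*((N*1)*N) = 5*(N*N) = 5*N**2)
o(X) = -3 - 176*X/3 - X**2/3 (o(X) = -((X**2 + 174*X) + ((X + 9) + X))/3 = -((X**2 + 174*X) + ((9 + X) + X))/3 = -((X**2 + 174*X) + (9 + 2*X))/3 = -(9 + X**2 + 176*X)/3 = -3 - 176*X/3 - X**2/3)
56675/o(S(9)) = 56675/(-3 - 880*9**2/3 - (5*9**2)**2/3) = 56675/(-3 - 880*81/3 - (5*81)**2/3) = 56675/(-3 - 176/3*405 - 1/3*405**2) = 56675/(-3 - 23760 - 1/3*164025) = 56675/(-3 - 23760 - 54675) = 56675/(-78438) = 56675*(-1/78438) = -56675/78438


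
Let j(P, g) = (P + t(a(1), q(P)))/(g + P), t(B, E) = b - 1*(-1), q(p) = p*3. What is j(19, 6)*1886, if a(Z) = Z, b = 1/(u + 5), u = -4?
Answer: 39606/25 ≈ 1584.2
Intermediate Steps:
q(p) = 3*p
b = 1 (b = 1/(-4 + 5) = 1/1 = 1)
t(B, E) = 2 (t(B, E) = 1 - 1*(-1) = 1 + 1 = 2)
j(P, g) = (2 + P)/(P + g) (j(P, g) = (P + 2)/(g + P) = (2 + P)/(P + g))
j(19, 6)*1886 = ((2 + 19)/(19 + 6))*1886 = (21/25)*1886 = 39606/25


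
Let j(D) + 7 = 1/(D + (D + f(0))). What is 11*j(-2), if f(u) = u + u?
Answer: -319/4 ≈ -79.750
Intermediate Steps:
f(u) = 2*u
j(D) = -7 + 1/(2*D) (j(D) = -7 + 1/(D + (D + 2*0)) = -7 + 1/(D + (D + 0)) = -7 + 1/(D + D) = -7 + 1/(2*D))
11*j(-2) = 11*(-7 + (½)/(-2)) = 11*(-7 + (½)*(-½)) = 11*(-7 - ¼) = 11*(-29/4) = -319/4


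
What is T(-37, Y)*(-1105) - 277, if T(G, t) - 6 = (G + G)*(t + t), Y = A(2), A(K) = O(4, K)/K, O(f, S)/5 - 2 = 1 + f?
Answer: 2855043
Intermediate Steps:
O(f, S) = 15 + 5*f (O(f, S) = 10 + 5*(1 + f) = 10 + (5 + 5*f) = 15 + 5*f)
A(K) = 35/K (A(K) = (15 + 5*4)/K = (15 + 20)/K = 35/K)
Y = 35/2 ≈ 17.500
T(G, t) = 6 + 4*G*t (T(G, t) = 6 + (G + G)*(t + t) = 6 + (2*G)*(2*t) = 6 + 4*G*t)
T(-37, Y)*(-1105) - 277 = (6 + 4*(-37)*(35/2))*(-1105) - 277 = (6 - 2590)*(-1105) - 277 = -2584*(-1105) - 277 = 2855320 - 277 = 2855043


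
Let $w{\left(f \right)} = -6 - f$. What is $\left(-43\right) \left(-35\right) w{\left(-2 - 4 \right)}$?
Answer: $0$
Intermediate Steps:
$\left(-43\right) \left(-35\right) w{\left(-2 - 4 \right)} = \left(-43\right) \left(-35\right) \left(-6 - \left(-2 - 4\right)\right) = 1505 \left(-6 - \left(-2 - 4\right)\right) = 1505 \left(-6 - -6\right) = 1505 \left(-6 + 6\right) = 1505 \cdot 0 = 0$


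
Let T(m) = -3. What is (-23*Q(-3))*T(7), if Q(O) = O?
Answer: -207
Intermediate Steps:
(-23*Q(-3))*T(7) = -23*(-3)*(-3) = 69*(-3) = -207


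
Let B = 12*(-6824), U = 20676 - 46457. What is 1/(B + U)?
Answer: -1/107669 ≈ -9.2877e-6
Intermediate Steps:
U = -25781
B = -81888
1/(B + U) = 1/(-81888 - 25781) = 1/(-107669) = -1/107669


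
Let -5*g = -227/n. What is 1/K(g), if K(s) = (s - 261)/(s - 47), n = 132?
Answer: 30793/172033 ≈ 0.17899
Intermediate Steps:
g = 227/660 (g = -(-227)/(5*132) = -⅕*(-227/132) = 227/660 ≈ 0.34394)
K(s) = (-261 + s)/(-47 + s)
1/K(g) = 1/((-261 + 227/660)/(-47 + 227/660)) = 1/(-172033/660/(-30793/660)) = 1/(-660/30793*(-172033/660)) = 1/(172033/30793) = 30793/172033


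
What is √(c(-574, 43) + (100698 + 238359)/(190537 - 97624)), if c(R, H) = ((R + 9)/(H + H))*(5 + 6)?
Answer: I*√486796023009286/2663506 ≈ 8.2836*I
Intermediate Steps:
c(R, H) = 11*(9 + R)/(2*H) (c(R, H) = ((9 + R)/((2*H)))*11 = ((9 + R)*(1/(2*H)))*11 = ((9 + R)/(2*H))*11 = 11*(9 + R)/(2*H))
√(c(-574, 43) + (100698 + 238359)/(190537 - 97624)) = √((11/2)*(9 - 574)/43 + (100698 + 238359)/(190537 - 97624)) = √((11/2)*(1/43)*(-565) + 339057/92913) = √(-6215/86 + 339057*(1/92913)) = √(-6215/86 + 113019/30971) = √(-182765131/2663506) = I*√486796023009286/2663506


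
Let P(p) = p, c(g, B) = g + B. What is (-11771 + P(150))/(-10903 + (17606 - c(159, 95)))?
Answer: -11621/6449 ≈ -1.8020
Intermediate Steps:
c(g, B) = B + g
(-11771 + P(150))/(-10903 + (17606 - c(159, 95))) = (-11771 + 150)/(-10903 + (17606 - (95 + 159))) = -11621/(-10903 + (17606 - 1*254)) = -11621/(-10903 + (17606 - 254)) = -11621/(-10903 + 17352) = -11621/6449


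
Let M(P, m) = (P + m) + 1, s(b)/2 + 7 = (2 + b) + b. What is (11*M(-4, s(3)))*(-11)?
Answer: 121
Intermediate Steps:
s(b) = -10 + 4*b (s(b) = -14 + 2*((2 + b) + b) = -14 + 2*(2 + 2*b) = -14 + (4 + 4*b) = -10 + 4*b)
M(P, m) = 1 + P + m
(11*M(-4, s(3)))*(-11) = (11*(1 - 4 + (-10 + 4*3)))*(-11) = (11*(1 - 4 + (-10 + 12)))*(-11) = (11*(1 - 4 + 2))*(-11) = (11*(-1))*(-11) = -11*(-11) = 121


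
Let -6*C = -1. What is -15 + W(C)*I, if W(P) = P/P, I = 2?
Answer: -13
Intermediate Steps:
C = ⅙ (C = -⅙*(-1) = ⅙ ≈ 0.16667)
W(P) = 1
-15 + W(C)*I = -15 + 1*2 = -15 + 2 = -13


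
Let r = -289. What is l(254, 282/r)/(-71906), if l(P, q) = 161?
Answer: -161/71906 ≈ -0.0022390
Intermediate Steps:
l(254, 282/r)/(-71906) = 161/(-71906) = 161*(-1/71906) = -161/71906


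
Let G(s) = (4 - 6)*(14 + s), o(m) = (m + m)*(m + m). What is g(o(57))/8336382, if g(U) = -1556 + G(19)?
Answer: -811/4168191 ≈ -0.00019457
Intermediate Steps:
o(m) = 4*m**2 (o(m) = (2*m)*(2*m) = 4*m**2)
G(s) = -28 - 2*s (G(s) = -2*(14 + s) = -28 - 2*s)
g(U) = -1622 (g(U) = -1556 + (-28 - 2*19) = -1556 + (-28 - 38) = -1556 - 66 = -1622)
g(o(57))/8336382 = -1622/8336382 = -1622*1/8336382 = -811/4168191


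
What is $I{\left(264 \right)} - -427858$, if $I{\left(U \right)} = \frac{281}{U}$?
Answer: $\frac{112954793}{264} \approx 4.2786 \cdot 10^{5}$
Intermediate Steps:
$I{\left(264 \right)} - -427858 = \frac{281}{264} - -427858 = 281 \cdot \frac{1}{264} + 427858 = \frac{281}{264} + 427858 = \frac{112954793}{264}$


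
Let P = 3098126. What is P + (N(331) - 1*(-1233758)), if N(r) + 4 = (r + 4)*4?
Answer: 4333220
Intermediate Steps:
N(r) = 12 + 4*r (N(r) = -4 + (r + 4)*4 = -4 + (4 + r)*4 = -4 + (16 + 4*r) = 12 + 4*r)
P + (N(331) - 1*(-1233758)) = 3098126 + ((12 + 4*331) - 1*(-1233758)) = 3098126 + ((12 + 1324) + 1233758) = 3098126 + (1336 + 1233758) = 3098126 + 1235094 = 4333220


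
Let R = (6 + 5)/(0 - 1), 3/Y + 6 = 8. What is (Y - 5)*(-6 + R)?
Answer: 119/2 ≈ 59.500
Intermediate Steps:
Y = 3/2 (Y = 3/(-6 + 8) = 3/2 ≈ 1.5000)
R = -11 (R = 11/(-1) = 11*(-1) = -11)
(Y - 5)*(-6 + R) = (3/2 - 5)*(-6 - 11) = -7/2*(-17) = 119/2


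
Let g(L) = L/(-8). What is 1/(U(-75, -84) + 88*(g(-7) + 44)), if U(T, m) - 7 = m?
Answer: 1/3872 ≈ 0.00025826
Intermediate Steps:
U(T, m) = 7 + m
g(L) = -L/8 (g(L) = L*(-1/8) = -L/8)
1/(U(-75, -84) + 88*(g(-7) + 44)) = 1/((7 - 84) + 88*(-1/8*(-7) + 44)) = 1/(-77 + 88*(7/8 + 44)) = 1/(-77 + 88*(359/8)) = 1/(-77 + 3949) = 1/3872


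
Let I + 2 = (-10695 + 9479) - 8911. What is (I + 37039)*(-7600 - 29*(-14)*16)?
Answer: -29708640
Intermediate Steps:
I = -10129 (I = -2 + ((-10695 + 9479) - 8911) = -2 + (-1216 - 8911) = -2 - 10127 = -10129)
(I + 37039)*(-7600 - 29*(-14)*16) = (-10129 + 37039)*(-7600 - 29*(-14)*16) = 26910*(-7600 + 406*16) = 26910*(-7600 + 6496) = 26910*(-1104) = -29708640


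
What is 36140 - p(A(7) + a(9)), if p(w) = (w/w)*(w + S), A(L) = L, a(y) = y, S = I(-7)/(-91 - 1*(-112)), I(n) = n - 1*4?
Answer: 758615/21 ≈ 36125.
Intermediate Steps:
I(n) = -4 + n (I(n) = n - 4 = -4 + n)
S = -11/21 (S = (-4 - 7)/(-91 - 1*(-112)) = -11/(-91 + 112) = -11/21 ≈ -0.52381)
p(w) = -11/21 + w (p(w) = (w/w)*(w - 11/21) = 1*(-11/21 + w) = -11/21 + w)
36140 - p(A(7) + a(9)) = 36140 - (-11/21 + (7 + 9)) = 36140 - (-11/21 + 16) = 36140 - 1*325/21 = 36140 - 325/21 = 758615/21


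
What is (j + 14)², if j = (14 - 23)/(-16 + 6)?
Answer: 22201/100 ≈ 222.01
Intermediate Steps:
j = 9/10 (j = -9/(-10) = -9*(-⅒) = 9/10 ≈ 0.90000)
(j + 14)² = (9/10 + 14)² = (149/10)² = 22201/100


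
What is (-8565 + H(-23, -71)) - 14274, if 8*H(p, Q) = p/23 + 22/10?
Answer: -456777/20 ≈ -22839.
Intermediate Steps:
H(p, Q) = 11/40 + p/184 (H(p, Q) = (p/23 + 22/10)/8 = (p*(1/23) + 22*(1/10))/8 = (p/23 + 11/5)/8 = (11/5 + p/23)/8 = 11/40 + p/184)
(-8565 + H(-23, -71)) - 14274 = (-8565 + (11/40 + (1/184)*(-23))) - 14274 = (-8565 + (11/40 - 1/8)) - 14274 = (-8565 + 3/20) - 14274 = -171297/20 - 14274 = -456777/20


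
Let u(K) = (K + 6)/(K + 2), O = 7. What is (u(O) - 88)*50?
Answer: -38950/9 ≈ -4327.8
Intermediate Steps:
u(K) = (6 + K)/(2 + K)
(u(O) - 88)*50 = ((6 + 7)/(2 + 7) - 88)*50 = (13/9 - 88)*50 = -779/9*50 = -38950/9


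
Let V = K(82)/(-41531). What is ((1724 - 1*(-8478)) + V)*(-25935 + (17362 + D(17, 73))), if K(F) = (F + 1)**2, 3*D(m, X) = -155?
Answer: -214953263902/2443 ≈ -8.7987e+7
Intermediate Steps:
D(m, X) = -155/3 (D(m, X) = (1/3)*(-155) = -155/3)
K(F) = (1 + F)**2
V = -6889/41531 (V = (1 + 82)**2/(-41531) = 83**2*(-1/41531) = 6889*(-1/41531) = -6889/41531 ≈ -0.16588)
((1724 - 1*(-8478)) + V)*(-25935 + (17362 + D(17, 73))) = ((1724 - 1*(-8478)) - 6889/41531)*(-25935 + (17362 - 155/3)) = ((1724 + 8478) - 6889/41531)*(-25935 + 51931/3) = (10202 - 6889/41531)*(-25874/3) = (423692373/41531)*(-25874/3) = -214953263902/2443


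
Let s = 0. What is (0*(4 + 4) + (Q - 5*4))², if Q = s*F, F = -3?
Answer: 400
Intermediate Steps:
Q = 0 (Q = 0*(-3) = 0)
(0*(4 + 4) + (Q - 5*4))² = (0*(4 + 4) + (0 - 5*4))² = (0*8 + (0 - 20))² = (0 - 20)² = (-20)² = 400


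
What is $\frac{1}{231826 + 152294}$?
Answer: $\frac{1}{384120} \approx 2.6034 \cdot 10^{-6}$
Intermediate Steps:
$\frac{1}{231826 + 152294} = \frac{1}{384120}$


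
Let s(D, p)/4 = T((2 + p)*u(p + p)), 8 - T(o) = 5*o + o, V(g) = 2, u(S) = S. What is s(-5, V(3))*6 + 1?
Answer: -2111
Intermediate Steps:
T(o) = 8 - 6*o (T(o) = 8 - (5*o + o) = 8 - 6*o)
s(D, p) = 32 - 48*p*(2 + p) (s(D, p) = 4*(8 - 6*(2 + p)*(p + p)) = 4*(8 - 6*(2 + p)*2*p) = 4*(8 - 12*p*(2 + p)) = 32 - 48*p*(2 + p))
s(-5, V(3))*6 + 1 = (32 - 48*2*(2 + 2))*6 + 1 = (32 - 48*2*4)*6 + 1 = (32 - 384)*6 + 1 = -352*6 + 1 = -2112 + 1 = -2111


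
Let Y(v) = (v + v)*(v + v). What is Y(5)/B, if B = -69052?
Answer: -25/17263 ≈ -0.0014482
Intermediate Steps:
Y(v) = 4*v² (Y(v) = (2*v)*(2*v) = 4*v²)
Y(5)/B = (4*5²)/(-69052) = (4*25)*(-1/69052) = 100*(-1/69052) = -25/17263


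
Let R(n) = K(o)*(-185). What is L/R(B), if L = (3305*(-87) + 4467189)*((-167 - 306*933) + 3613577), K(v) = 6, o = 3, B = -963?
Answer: -2318253450408/185 ≈ -1.2531e+10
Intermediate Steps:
L = 13909520702448 (L = (-287535 + 4467189)*((-167 - 285498) + 3613577) = 4179654*(-285665 + 3613577) = 4179654*3327912 = 13909520702448)
R(n) = -1110 (R(n) = 6*(-185) = -1110)
L/R(B) = 13909520702448/(-1110) = 13909520702448*(-1/1110) = -2318253450408/185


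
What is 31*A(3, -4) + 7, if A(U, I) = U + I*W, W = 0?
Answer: 100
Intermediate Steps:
A(U, I) = U (A(U, I) = U + I*0 = U + 0 = U)
31*A(3, -4) + 7 = 31*3 + 7 = 93 + 7 = 100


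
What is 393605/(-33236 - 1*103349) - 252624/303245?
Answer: -30772679453/8283743665 ≈ -3.7148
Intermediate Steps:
393605/(-33236 - 1*103349) - 252624/303245 = 393605/(-33236 - 103349) - 252624*1/303245 = 393605/(-136585) - 252624/303245 = 393605*(-1/136585) - 252624/303245 = -78721/27317 - 252624/303245 = -30772679453/8283743665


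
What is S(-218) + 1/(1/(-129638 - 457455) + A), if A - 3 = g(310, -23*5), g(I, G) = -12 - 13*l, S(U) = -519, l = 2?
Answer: -10665131957/20548256 ≈ -519.03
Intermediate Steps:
g(I, G) = -38 (g(I, G) = -12 - 13*2 = -12 - 26 = -38)
A = -35 (A = 3 - 38 = -35)
S(-218) + 1/(1/(-129638 - 457455) + A) = -519 + 1/(1/(-129638 - 457455) - 35) = -519 + 1/(1/(-587093) - 35) = -519 + 1/(-1/587093 - 35) = -519 + 1/(-20548256/587093) = -519 - 587093/20548256 = -10665131957/20548256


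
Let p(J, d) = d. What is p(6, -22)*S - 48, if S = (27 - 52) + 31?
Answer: -180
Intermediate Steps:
S = 6 (S = -25 + 31 = 6)
p(6, -22)*S - 48 = -22*6 - 48 = -132 - 48 = -180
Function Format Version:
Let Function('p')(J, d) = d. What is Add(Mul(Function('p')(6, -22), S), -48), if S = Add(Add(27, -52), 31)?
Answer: -180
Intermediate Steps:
S = 6 (S = Add(-25, 31) = 6)
Add(Mul(Function('p')(6, -22), S), -48) = Add(Mul(-22, 6), -48) = Add(-132, -48) = -180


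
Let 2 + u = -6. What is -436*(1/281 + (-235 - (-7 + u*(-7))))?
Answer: 34794108/281 ≈ 1.2382e+5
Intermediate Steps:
u = -8 (u = -2 - 6 = -8)
-436*(1/281 + (-235 - (-7 + u*(-7)))) = -436*(1/281 + (-235 - (-7 - 8*(-7)))) = -436*(1/281 + (-235 - (-7 + 56))) = -436*(1/281 + (-235 - 1*49)) = -436*(1/281 + (-235 - 49)) = -436*(1/281 - 284) = -436*(-79803/281) = 34794108/281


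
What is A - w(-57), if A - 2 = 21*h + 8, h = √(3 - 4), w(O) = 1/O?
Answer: 571/57 + 21*I ≈ 10.018 + 21.0*I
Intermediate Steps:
h = I (h = √(-1) = I ≈ 1.0*I)
A = 10 + 21*I (A = 2 + (21*I + 8) = 2 + (8 + 21*I) = 10 + 21*I ≈ 10.0 + 21.0*I)
A - w(-57) = (10 + 21*I) - 1/(-57) = (10 + 21*I) - 1*(-1/57) = (10 + 21*I) + 1/57 = 571/57 + 21*I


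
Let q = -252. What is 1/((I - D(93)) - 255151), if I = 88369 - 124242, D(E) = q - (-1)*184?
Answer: -1/290956 ≈ -3.4369e-6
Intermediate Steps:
D(E) = -68 (D(E) = -252 - (-1)*184 = -252 - 1*(-184) = -252 + 184 = -68)
I = -35873
1/((I - D(93)) - 255151) = 1/((-35873 - 1*(-68)) - 255151) = 1/((-35873 + 68) - 255151) = 1/(-35805 - 255151) = 1/(-290956) = -1/290956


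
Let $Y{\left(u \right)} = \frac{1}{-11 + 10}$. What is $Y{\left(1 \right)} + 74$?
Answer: $73$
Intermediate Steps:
$Y{\left(u \right)} = -1$ ($Y{\left(u \right)} = \frac{1}{-1} = -1$)
$Y{\left(1 \right)} + 74 = -1 + 74 = 73$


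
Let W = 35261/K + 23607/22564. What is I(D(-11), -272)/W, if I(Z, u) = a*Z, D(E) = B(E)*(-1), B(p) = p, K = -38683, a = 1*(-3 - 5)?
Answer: -6982745696/10687307 ≈ -653.37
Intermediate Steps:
a = -8 (a = 1*(-8) = -8)
D(E) = -E (D(E) = E*(-1) = -E)
I(Z, u) = -8*Z
W = 117560377/872843212 (W = 35261/(-38683) + 23607/22564 = 35261*(-1/38683) + 23607*(1/22564) = -35261/38683 + 23607/22564 = 117560377/872843212 ≈ 0.13469)
I(D(-11), -272)/W = (-(-8)*(-11))/(117560377/872843212) = -8*11*(872843212/117560377) = -88*872843212/117560377 = -6982745696/10687307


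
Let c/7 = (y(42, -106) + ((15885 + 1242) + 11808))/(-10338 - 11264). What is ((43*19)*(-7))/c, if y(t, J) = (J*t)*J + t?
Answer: 17648834/500889 ≈ 35.235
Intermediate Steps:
y(t, J) = t + t*J² (y(t, J) = t*J² + t = t + t*J²)
c = -500889/3086 (c = 7*((42*(1 + (-106)²) + ((15885 + 1242) + 11808))/(-10338 - 11264)) = 7*((42*(1 + 11236) + (17127 + 11808))/(-21602)) = 7*((42*11237 + 28935)*(-1/21602)) = 7*((471954 + 28935)*(-1/21602)) = 7*(500889*(-1/21602)) = 7*(-500889/21602) = -500889/3086 ≈ -162.31)
((43*19)*(-7))/c = ((43*19)*(-7))/(-500889/3086) = (817*(-7))*(-3086/500889) = -5719*(-3086/500889) = 17648834/500889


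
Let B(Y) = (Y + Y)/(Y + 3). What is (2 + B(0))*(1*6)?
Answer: 12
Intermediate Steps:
B(Y) = 2*Y/(3 + Y) (B(Y) = (2*Y)/(3 + Y) = 2*Y/(3 + Y))
(2 + B(0))*(1*6) = (2 + 2*0/(3 + 0))*(1*6) = (2 + 2*0/3)*6 = (2 + 2*0*(⅓))*6 = (2 + 0)*6 = 2*6 = 12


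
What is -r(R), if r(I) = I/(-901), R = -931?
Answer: -931/901 ≈ -1.0333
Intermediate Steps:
r(I) = -I/901 (r(I) = I*(-1/901) = -I/901)
-r(R) = -(-1)*(-931)/901 = -1*931/901 = -931/901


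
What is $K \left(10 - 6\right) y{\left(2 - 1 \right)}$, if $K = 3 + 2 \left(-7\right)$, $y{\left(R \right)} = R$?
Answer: $-44$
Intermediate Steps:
$K = -11$ ($K = 3 - 14 = -11$)
$K \left(10 - 6\right) y{\left(2 - 1 \right)} = - 11 \left(10 - 6\right) \left(2 - 1\right) = \left(-11\right) 4 \cdot 1 = \left(-44\right) 1 = -44$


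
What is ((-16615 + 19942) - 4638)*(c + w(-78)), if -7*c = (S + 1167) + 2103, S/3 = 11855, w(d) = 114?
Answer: 49866507/7 ≈ 7.1238e+6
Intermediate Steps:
S = 35565 (S = 3*11855 = 35565)
c = -38835/7 (c = -((35565 + 1167) + 2103)/7 = -(36732 + 2103)/7 = -⅐*38835 = -38835/7 ≈ -5547.9)
((-16615 + 19942) - 4638)*(c + w(-78)) = ((-16615 + 19942) - 4638)*(-38835/7 + 114) = (3327 - 4638)*(-38037/7) = -1311*(-38037/7) = 49866507/7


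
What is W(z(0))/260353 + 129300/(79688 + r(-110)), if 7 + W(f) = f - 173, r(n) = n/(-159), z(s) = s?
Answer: 2675119265370/1649401603603 ≈ 1.6219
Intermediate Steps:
r(n) = -n/159 (r(n) = n*(-1/159) = -n/159)
W(f) = -180 + f (W(f) = -7 + (f - 173) = -7 + (-173 + f) = -180 + f)
W(z(0))/260353 + 129300/(79688 + r(-110)) = (-180 + 0)/260353 + 129300/(79688 - 1/159*(-110)) = -180*1/260353 + 129300/(79688 + 110/159) = -180/260353 + 129300/(12670502/159) = -180/260353 + 129300*(159/12670502) = -180/260353 + 10279350/6335251 = 2675119265370/1649401603603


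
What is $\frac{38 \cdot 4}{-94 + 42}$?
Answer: $- \frac{38}{13} \approx -2.9231$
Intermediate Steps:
$\frac{38 \cdot 4}{-94 + 42} = \frac{152}{-52} = 152 \left(- \frac{1}{52}\right) = - \frac{38}{13}$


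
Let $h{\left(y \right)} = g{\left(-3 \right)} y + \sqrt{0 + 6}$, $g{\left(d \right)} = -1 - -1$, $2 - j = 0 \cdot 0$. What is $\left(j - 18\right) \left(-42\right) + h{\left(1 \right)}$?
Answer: $672 + \sqrt{6} \approx 674.45$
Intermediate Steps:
$j = 2$ ($j = 2 - 0 \cdot 0 = 2 - 0 = 2 + 0 = 2$)
$g{\left(d \right)} = 0$ ($g{\left(d \right)} = -1 + 1 = 0$)
$h{\left(y \right)} = \sqrt{6}$ ($h{\left(y \right)} = 0 y + \sqrt{0 + 6} = 0 + \sqrt{6} = \sqrt{6}$)
$\left(j - 18\right) \left(-42\right) + h{\left(1 \right)} = \left(2 - 18\right) \left(-42\right) + \sqrt{6} = \left(-16\right) \left(-42\right) + \sqrt{6} = 672 + \sqrt{6}$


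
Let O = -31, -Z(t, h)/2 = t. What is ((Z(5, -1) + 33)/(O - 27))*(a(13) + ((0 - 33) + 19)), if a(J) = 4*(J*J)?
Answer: -7613/29 ≈ -262.52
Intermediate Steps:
Z(t, h) = -2*t
a(J) = 4*J²
((Z(5, -1) + 33)/(O - 27))*(a(13) + ((0 - 33) + 19)) = ((-2*5 + 33)/(-31 - 27))*(4*13² + ((0 - 33) + 19)) = ((-10 + 33)/(-58))*(4*169 + (-33 + 19)) = (23*(-1/58))*(676 - 14) = -23/58*662 = -7613/29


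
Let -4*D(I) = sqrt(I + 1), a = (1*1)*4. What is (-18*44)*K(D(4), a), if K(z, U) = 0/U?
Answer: 0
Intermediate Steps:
a = 4 (a = 1*4 = 4)
D(I) = -sqrt(1 + I)/4 (D(I) = -sqrt(I + 1)/4 = -sqrt(1 + I)/4)
K(z, U) = 0
(-18*44)*K(D(4), a) = -18*44*0 = -792*0 = 0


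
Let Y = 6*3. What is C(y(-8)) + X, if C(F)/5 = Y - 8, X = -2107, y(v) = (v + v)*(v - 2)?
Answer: -2057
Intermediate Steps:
y(v) = 2*v*(-2 + v) (y(v) = (2*v)*(-2 + v) = 2*v*(-2 + v))
Y = 18
C(F) = 50 (C(F) = 5*(18 - 8) = 5*10 = 50)
C(y(-8)) + X = 50 - 2107 = -2057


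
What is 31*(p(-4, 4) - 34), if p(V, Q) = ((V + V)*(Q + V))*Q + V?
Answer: -1178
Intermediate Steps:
p(V, Q) = V + 2*Q*V*(Q + V) (p(V, Q) = ((2*V)*(Q + V))*Q + V = (2*V*(Q + V))*Q + V = 2*Q*V*(Q + V) + V = V + 2*Q*V*(Q + V))
31*(p(-4, 4) - 34) = 31*(-4*(1 + 2*4² + 2*4*(-4)) - 34) = 31*(-4*(1 + 2*16 - 32) - 34) = 31*(-4*(1 + 32 - 32) - 34) = 31*(-4*1 - 34) = 31*(-4 - 34) = 31*(-38) = -1178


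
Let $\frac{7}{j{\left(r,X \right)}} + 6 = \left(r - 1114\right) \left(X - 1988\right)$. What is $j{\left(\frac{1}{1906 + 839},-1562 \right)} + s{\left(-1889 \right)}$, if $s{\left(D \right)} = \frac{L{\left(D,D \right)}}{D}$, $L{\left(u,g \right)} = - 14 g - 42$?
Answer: $- \frac{57326411460157}{4101257573144} \approx -13.978$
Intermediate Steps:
$L{\left(u,g \right)} = -42 - 14 g$
$s{\left(D \right)} = \frac{-42 - 14 D}{D}$
$j{\left(r,X \right)} = \frac{7}{-6 + \left(-1988 + X\right) \left(-1114 + r\right)}$ ($j{\left(r,X \right)} = \frac{7}{-6 + \left(r - 1114\right) \left(X - 1988\right)} = \frac{7}{-6 + \left(-1114 + r\right) \left(-1988 + X\right)} = \frac{7}{-6 + \left(-1988 + X\right) \left(-1114 + r\right)}$)
$j{\left(\frac{1}{1906 + 839},-1562 \right)} + s{\left(-1889 \right)} = \frac{7}{2214626 - \frac{1988}{1906 + 839} - -1740068 - \frac{1562}{1906 + 839}} - \left(14 + \frac{42}{-1889}\right) = \frac{7}{2214626 - \frac{1988}{2745} + 1740068 - \frac{1562}{2745}} - \frac{26404}{1889} = \frac{7}{\frac{2171126296}{549}} - \frac{26404}{1889} = 7 \cdot \frac{549}{2171126296} - \frac{26404}{1889} = \frac{3843}{2171126296} - \frac{26404}{1889} = - \frac{57326411460157}{4101257573144}$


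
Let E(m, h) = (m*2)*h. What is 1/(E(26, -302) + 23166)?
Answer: 1/7462 ≈ 0.00013401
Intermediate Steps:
E(m, h) = 2*h*m (E(m, h) = (2*m)*h = 2*h*m)
1/(E(26, -302) + 23166) = 1/(2*(-302)*26 + 23166) = 1/(-15704 + 23166) = 1/7462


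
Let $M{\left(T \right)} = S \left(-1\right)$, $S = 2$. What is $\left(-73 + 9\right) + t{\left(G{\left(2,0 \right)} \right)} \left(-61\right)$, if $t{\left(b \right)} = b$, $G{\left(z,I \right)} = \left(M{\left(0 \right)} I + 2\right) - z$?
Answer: $-64$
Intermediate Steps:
$M{\left(T \right)} = -2$ ($M{\left(T \right)} = 2 \left(-1\right) = -2$)
$G{\left(z,I \right)} = 2 - z - 2 I$ ($G{\left(z,I \right)} = \left(- 2 I + 2\right) - z = \left(2 - 2 I\right) - z = 2 - z - 2 I$)
$\left(-73 + 9\right) + t{\left(G{\left(2,0 \right)} \right)} \left(-61\right) = \left(-73 + 9\right) + \left(2 - 2 - 0\right) \left(-61\right) = -64 + \left(2 - 2 + 0\right) \left(-61\right) = -64 + 0 \left(-61\right) = -64 + 0 = -64$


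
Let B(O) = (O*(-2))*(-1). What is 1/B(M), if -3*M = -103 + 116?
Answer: -3/26 ≈ -0.11538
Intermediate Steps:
M = -13/3 (M = -(-103 + 116)/3 = -⅓*13 = -13/3 ≈ -4.3333)
B(O) = 2*O (B(O) = -2*O*(-1) = 2*O)
1/B(M) = 1/(2*(-13/3)) = 1/(-26/3) = -3/26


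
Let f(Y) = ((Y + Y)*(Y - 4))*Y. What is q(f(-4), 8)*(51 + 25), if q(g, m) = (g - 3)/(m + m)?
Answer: -4921/4 ≈ -1230.3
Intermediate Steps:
f(Y) = 2*Y**2*(-4 + Y) (f(Y) = ((2*Y)*(-4 + Y))*Y = (2*Y*(-4 + Y))*Y = 2*Y**2*(-4 + Y))
q(g, m) = (-3 + g)/(2*m) (q(g, m) = (-3 + g)/((2*m)) = (-3 + g)*(1/(2*m)) = (-3 + g)/(2*m))
q(f(-4), 8)*(51 + 25) = ((1/2)*(-3 + 2*(-4)**2*(-4 - 4))/8)*(51 + 25) = ((1/2)*(1/8)*(-3 + 2*16*(-8)))*76 = ((1/2)*(1/8)*(-3 - 256))*76 = ((1/2)*(1/8)*(-259))*76 = -259/16*76 = -4921/4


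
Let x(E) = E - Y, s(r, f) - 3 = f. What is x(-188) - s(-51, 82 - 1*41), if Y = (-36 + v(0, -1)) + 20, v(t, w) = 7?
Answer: -223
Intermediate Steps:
s(r, f) = 3 + f
Y = -9 (Y = (-36 + 7) + 20 = -29 + 20 = -9)
x(E) = 9 + E (x(E) = E - 1*(-9) = E + 9 = 9 + E)
x(-188) - s(-51, 82 - 1*41) = (9 - 188) - (3 + (82 - 1*41)) = -179 - (3 + (82 - 41)) = -179 - (3 + 41) = -179 - 1*44 = -179 - 44 = -223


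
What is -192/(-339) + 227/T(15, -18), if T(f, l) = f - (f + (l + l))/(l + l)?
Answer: 318884/19549 ≈ 16.312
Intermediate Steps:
T(f, l) = f - (f + 2*l)/(2*l)
-192/(-339) + 227/T(15, -18) = -192/(-339) + 227/(-1 + 15 - 1/2*15/(-18)) = -192*(-1/339) + 227/(-1 + 15 - 1/2*15*(-1/18)) = 64/113 + 227/(-1 + 15 + 5/12) = 64/113 + 227/(173/12) = 64/113 + 227*(12/173) = 64/113 + 2724/173 = 318884/19549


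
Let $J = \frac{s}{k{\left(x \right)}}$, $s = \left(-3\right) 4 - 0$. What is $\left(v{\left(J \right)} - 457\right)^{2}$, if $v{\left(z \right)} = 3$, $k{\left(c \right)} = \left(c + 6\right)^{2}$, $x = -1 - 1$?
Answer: $206116$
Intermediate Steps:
$x = -2$
$k{\left(c \right)} = \left(6 + c\right)^{2}$
$s = -12$ ($s = -12 + 0 = -12$)
$J = - \frac{3}{4}$ ($J = - \frac{12}{\left(6 - 2\right)^{2}} = - \frac{12}{4^{2}} = - \frac{12}{16} = \left(-12\right) \frac{1}{16} = - \frac{3}{4} \approx -0.75$)
$\left(v{\left(J \right)} - 457\right)^{2} = \left(3 - 457\right)^{2} = \left(-454\right)^{2} = 206116$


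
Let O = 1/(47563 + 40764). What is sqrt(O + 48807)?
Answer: sqrt(380775567436030)/88327 ≈ 220.92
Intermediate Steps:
O = 1/88327 ≈ 1.1322e-5
sqrt(O + 48807) = sqrt(1/88327 + 48807) = sqrt(4310975890/88327) = sqrt(380775567436030)/88327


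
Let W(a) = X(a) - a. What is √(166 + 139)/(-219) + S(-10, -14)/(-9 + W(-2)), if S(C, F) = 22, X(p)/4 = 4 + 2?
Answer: 22/17 - √305/219 ≈ 1.2144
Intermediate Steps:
X(p) = 24 (X(p) = 4*(4 + 2) = 4*6 = 24)
W(a) = 24 - a
√(166 + 139)/(-219) + S(-10, -14)/(-9 + W(-2)) = √(166 + 139)/(-219) + 22/(-9 + (24 - 1*(-2))) = √305*(-1/219) + 22/(-9 + (24 + 2)) = -√305/219 + 22/(-9 + 26) = -√305/219 + 22/17 = 22/17 - √305/219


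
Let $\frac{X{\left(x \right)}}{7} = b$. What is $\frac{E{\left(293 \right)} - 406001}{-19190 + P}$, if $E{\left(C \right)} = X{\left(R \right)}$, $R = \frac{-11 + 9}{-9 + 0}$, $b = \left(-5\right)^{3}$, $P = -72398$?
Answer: $\frac{101719}{22897} \approx 4.4425$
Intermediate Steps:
$b = -125$
$R = \frac{2}{9}$ ($R = - \frac{2}{-9} = \left(-2\right) \left(- \frac{1}{9}\right) = \frac{2}{9} \approx 0.22222$)
$X{\left(x \right)} = -875$ ($X{\left(x \right)} = 7 \left(-125\right) = -875$)
$E{\left(C \right)} = -875$
$\frac{E{\left(293 \right)} - 406001}{-19190 + P} = \frac{-875 - 406001}{-19190 - 72398} = - \frac{406876}{-91588} = \left(-406876\right) \left(- \frac{1}{91588}\right) = \frac{101719}{22897}$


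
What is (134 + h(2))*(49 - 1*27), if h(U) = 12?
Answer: 3212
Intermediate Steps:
(134 + h(2))*(49 - 1*27) = (134 + 12)*(49 - 1*27) = 146*(49 - 27) = 146*22 = 3212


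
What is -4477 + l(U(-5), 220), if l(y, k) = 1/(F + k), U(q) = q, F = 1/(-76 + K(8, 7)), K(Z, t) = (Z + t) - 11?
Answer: -70911131/15839 ≈ -4477.0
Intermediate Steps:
K(Z, t) = -11 + Z + t
F = -1/72 (F = 1/(-76 + (-11 + 8 + 7)) = 1/(-76 + 4) = 1/(-72) = -1/72 ≈ -0.013889)
l(y, k) = 1/(-1/72 + k)
-4477 + l(U(-5), 220) = -4477 + 72/(-1 + 72*220) = -4477 + 72/(-1 + 15840) = -4477 + 72/15839 = -70911131/15839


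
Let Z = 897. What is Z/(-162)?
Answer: -299/54 ≈ -5.5370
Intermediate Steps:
Z/(-162) = 897/(-162) = 897*(-1/162) = -299/54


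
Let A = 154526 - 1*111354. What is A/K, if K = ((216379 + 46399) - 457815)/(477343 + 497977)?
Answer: -42106515040/195037 ≈ -2.1589e+5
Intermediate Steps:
A = 43172 (A = 154526 - 111354 = 43172)
K = -195037/975320 (K = (262778 - 457815)/975320 = -195037*1/975320 = -195037/975320 ≈ -0.19997)
A/K = 43172/(-195037/975320) = 43172*(-975320/195037) = -42106515040/195037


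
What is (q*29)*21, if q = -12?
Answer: -7308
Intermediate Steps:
(q*29)*21 = -12*29*21 = -348*21 = -7308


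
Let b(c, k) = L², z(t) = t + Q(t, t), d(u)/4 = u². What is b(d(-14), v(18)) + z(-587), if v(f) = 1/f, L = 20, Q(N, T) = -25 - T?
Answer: 375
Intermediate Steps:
d(u) = 4*u²
z(t) = -25 (z(t) = t + (-25 - t) = -25)
b(c, k) = 400 (b(c, k) = 20² = 400)
b(d(-14), v(18)) + z(-587) = 400 - 25 = 375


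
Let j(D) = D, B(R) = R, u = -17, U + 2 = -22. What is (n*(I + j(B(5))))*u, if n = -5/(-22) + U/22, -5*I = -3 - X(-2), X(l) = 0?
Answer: 4522/55 ≈ 82.218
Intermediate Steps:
U = -24 (U = -2 - 22 = -24)
I = 3/5 (I = -(-3 - 1*0)/5 = -(-3 + 0)/5 = -1/5*(-3) = 3/5 ≈ 0.60000)
n = -19/22 (n = -5/(-22) - 24/22 = -5*(-1/22) - 24*1/22 = 5/22 - 12/11 = -19/22 ≈ -0.86364)
(n*(I + j(B(5))))*u = -19*(3/5 + 5)/22*(-17) = -19/22*28/5*(-17) = -266/55*(-17) = 4522/55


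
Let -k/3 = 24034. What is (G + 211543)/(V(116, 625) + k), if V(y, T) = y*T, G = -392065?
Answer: -90261/199 ≈ -453.57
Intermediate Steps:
V(y, T) = T*y
k = -72102 (k = -3*24034 = -72102)
(G + 211543)/(V(116, 625) + k) = (-392065 + 211543)/(625*116 - 72102) = -180522/(72500 - 72102) = -180522/398 = -180522*1/398 = -90261/199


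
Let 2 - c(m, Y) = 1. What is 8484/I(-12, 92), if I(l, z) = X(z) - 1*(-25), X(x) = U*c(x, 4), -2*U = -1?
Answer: 5656/17 ≈ 332.71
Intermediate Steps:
U = ½ (U = -½*(-1) = ½ ≈ 0.50000)
c(m, Y) = 1 (c(m, Y) = 2 - 1*1 = 2 - 1 = 1)
X(x) = ½ (X(x) = (½)*1 = ½)
I(l, z) = 51/2 (I(l, z) = ½ - 1*(-25) = ½ + 25 = 51/2)
8484/I(-12, 92) = 8484/(51/2) = 8484*(2/51) = 5656/17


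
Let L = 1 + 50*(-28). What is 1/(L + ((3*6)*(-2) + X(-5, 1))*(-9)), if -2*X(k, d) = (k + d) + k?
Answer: -2/2231 ≈ -0.00089646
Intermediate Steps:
X(k, d) = -k - d/2 (X(k, d) = -((k + d) + k)/2 = -((d + k) + k)/2 = -(d + 2*k)/2 = -k - d/2)
L = -1399 (L = 1 - 1400 = -1399)
1/(L + ((3*6)*(-2) + X(-5, 1))*(-9)) = 1/(-1399 + ((3*6)*(-2) + (-1*(-5) - ½*1))*(-9)) = 1/(-1399 + (18*(-2) + (5 - ½))*(-9)) = 1/(-1399 + (-36 + 9/2)*(-9)) = 1/(-1399 - 63/2*(-9)) = 1/(-1399 + 567/2) = 1/(-2231/2) = -2/2231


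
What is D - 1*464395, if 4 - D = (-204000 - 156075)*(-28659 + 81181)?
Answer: 18911394759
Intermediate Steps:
D = 18911859154 (D = 4 - (-204000 - 156075)*(-28659 + 81181) = 4 - (-360075)*52522 = 4 - 1*(-18911859150) = 4 + 18911859150 = 18911859154)
D - 1*464395 = 18911859154 - 1*464395 = 18911859154 - 464395 = 18911394759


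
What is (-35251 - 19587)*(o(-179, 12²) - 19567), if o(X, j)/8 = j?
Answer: 1009841770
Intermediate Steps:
o(X, j) = 8*j
(-35251 - 19587)*(o(-179, 12²) - 19567) = (-35251 - 19587)*(8*12² - 19567) = -54838*(8*144 - 19567) = -54838*(1152 - 19567) = -54838*(-18415) = 1009841770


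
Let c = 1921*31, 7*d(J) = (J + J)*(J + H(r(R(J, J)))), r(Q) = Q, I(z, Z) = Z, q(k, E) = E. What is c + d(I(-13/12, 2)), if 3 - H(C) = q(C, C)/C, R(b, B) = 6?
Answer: 416873/7 ≈ 59553.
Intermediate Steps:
H(C) = 2 (H(C) = 3 - C/C = 3 - 1*1 = 3 - 1 = 2)
d(J) = 2*J*(2 + J)/7 (d(J) = ((J + J)*(J + 2))/7 = ((2*J)*(2 + J))/7 = (2*J*(2 + J))/7 = 2*J*(2 + J)/7)
c = 59551
c + d(I(-13/12, 2)) = 59551 + (2/7)*2*(2 + 2) = 59551 + (2/7)*2*4 = 59551 + 16/7 = 416873/7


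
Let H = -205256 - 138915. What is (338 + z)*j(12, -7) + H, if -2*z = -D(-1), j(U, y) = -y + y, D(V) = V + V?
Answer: -344171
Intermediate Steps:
D(V) = 2*V
j(U, y) = 0
z = -1 (z = -(-1)*2*(-1)/2 = -(-1)*(-2)/2 = -½*2 = -1)
H = -344171
(338 + z)*j(12, -7) + H = (338 - 1)*0 - 344171 = 337*0 - 344171 = 0 - 344171 = -344171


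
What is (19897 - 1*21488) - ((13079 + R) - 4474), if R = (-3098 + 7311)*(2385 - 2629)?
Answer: 1017776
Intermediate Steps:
R = -1027972 (R = 4213*(-244) = -1027972)
(19897 - 1*21488) - ((13079 + R) - 4474) = (19897 - 1*21488) - ((13079 - 1027972) - 4474) = (19897 - 21488) - (-1014893 - 4474) = -1591 - 1*(-1019367) = -1591 + 1019367 = 1017776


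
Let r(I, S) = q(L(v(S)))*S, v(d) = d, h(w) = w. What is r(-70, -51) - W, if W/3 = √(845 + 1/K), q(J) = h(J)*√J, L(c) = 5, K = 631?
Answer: -255*√5 - 18*√9345741/631 ≈ -657.40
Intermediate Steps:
q(J) = J^(3/2) (q(J) = J*√J = J^(3/2))
W = 18*√9345741/631 (W = 3*√(845 + 1/631) = 3*√(533196/631) = 3*(6*√9345741/631) = 18*√9345741/631 ≈ 87.207)
r(I, S) = 5*S*√5 (r(I, S) = 5^(3/2)*S = (5*√5)*S = 5*S*√5)
r(-70, -51) - W = 5*(-51)*√5 - 18*√9345741/631 = -255*√5 - 18*√9345741/631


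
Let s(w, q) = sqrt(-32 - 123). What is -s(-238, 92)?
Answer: -I*sqrt(155) ≈ -12.45*I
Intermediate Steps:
s(w, q) = I*sqrt(155) (s(w, q) = sqrt(-155) = I*sqrt(155))
-s(-238, 92) = -I*sqrt(155)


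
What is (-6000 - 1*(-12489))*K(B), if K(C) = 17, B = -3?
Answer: 110313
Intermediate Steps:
(-6000 - 1*(-12489))*K(B) = (-6000 - 1*(-12489))*17 = (-6000 + 12489)*17 = 6489*17 = 110313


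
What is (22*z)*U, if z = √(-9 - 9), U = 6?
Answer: 396*I*√2 ≈ 560.03*I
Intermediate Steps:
z = 3*I*√2 (z = √(-18) = 3*I*√2 ≈ 4.2426*I)
(22*z)*U = (22*(3*I*√2))*6 = (66*I*√2)*6 = 396*I*√2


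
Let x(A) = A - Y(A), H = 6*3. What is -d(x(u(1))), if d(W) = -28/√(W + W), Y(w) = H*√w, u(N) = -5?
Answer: 14*√2/√(-5 - 18*I*√5) ≈ 2.0583 + 2.3299*I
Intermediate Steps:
H = 18
Y(w) = 18*√w
x(A) = A - 18*√A
d(W) = -14*√2/√W (d(W) = -28*√2/(2*√W) = -14*√2/√W)
-d(x(u(1))) = -(-14)*√2/√(-5 - 18*I*√5) = 14*√2/√(-5 - 18*I*√5)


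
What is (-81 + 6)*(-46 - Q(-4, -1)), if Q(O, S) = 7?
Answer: 3975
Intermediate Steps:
(-81 + 6)*(-46 - Q(-4, -1)) = (-81 + 6)*(-46 - 1*7) = -75*(-46 - 7) = -75*(-53) = 3975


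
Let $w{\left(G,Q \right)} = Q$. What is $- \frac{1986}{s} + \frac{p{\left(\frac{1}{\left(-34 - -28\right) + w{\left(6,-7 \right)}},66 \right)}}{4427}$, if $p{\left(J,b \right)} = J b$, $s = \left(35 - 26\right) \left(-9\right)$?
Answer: $\frac{38096980}{1553877} \approx 24.517$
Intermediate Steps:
$s = -81$ ($s = 9 \left(-9\right) = -81$)
$- \frac{1986}{s} + \frac{p{\left(\frac{1}{\left(-34 - -28\right) + w{\left(6,-7 \right)}},66 \right)}}{4427} = - \frac{1986}{-81} + \frac{\frac{1}{\left(-34 - -28\right) - 7} \cdot 66}{4427} = \left(-1986\right) \left(- \frac{1}{81}\right) + \frac{1}{\left(-34 + 28\right) - 7} \cdot 66 \cdot \frac{1}{4427} = \frac{662}{27} + \frac{1}{-6 - 7} \cdot 66 \cdot \frac{1}{4427} = \frac{662}{27} + \frac{1}{-13} \cdot 66 \cdot \frac{1}{4427} = \frac{662}{27} + \left(- \frac{1}{13}\right) 66 \cdot \frac{1}{4427} = \frac{662}{27} - \frac{66}{57551} = \frac{38096980}{1553877}$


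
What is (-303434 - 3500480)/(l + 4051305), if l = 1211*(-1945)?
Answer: -1901957/847955 ≈ -2.2430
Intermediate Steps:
l = -2355395
(-303434 - 3500480)/(l + 4051305) = (-303434 - 3500480)/(-2355395 + 4051305) = -3803914/1695910 = -3803914*1/1695910 = -1901957/847955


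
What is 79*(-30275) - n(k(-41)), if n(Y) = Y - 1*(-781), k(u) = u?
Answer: -2392465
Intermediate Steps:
n(Y) = 781 + Y (n(Y) = Y + 781 = 781 + Y)
79*(-30275) - n(k(-41)) = 79*(-30275) - (781 - 41) = -2391725 - 1*740 = -2391725 - 740 = -2392465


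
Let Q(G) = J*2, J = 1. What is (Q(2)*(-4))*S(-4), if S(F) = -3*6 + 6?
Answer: 96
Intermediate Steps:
Q(G) = 2 (Q(G) = 1*2 = 2)
S(F) = -12 (S(F) = -18 + 6 = -12)
(Q(2)*(-4))*S(-4) = (2*(-4))*(-12) = -8*(-12) = 96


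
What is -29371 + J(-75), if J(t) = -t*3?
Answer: -29146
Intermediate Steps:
J(t) = -3*t
-29371 + J(-75) = -29371 - 3*(-75) = -29371 + 225 = -29146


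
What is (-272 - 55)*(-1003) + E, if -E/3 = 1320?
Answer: 324021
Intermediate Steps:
E = -3960 (E = -3*1320 = -3960)
(-272 - 55)*(-1003) + E = (-272 - 55)*(-1003) - 3960 = -327*(-1003) - 3960 = 327981 - 3960 = 324021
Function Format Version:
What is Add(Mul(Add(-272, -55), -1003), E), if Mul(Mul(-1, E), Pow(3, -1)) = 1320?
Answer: 324021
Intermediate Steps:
E = -3960 (E = Mul(-3, 1320) = -3960)
Add(Mul(Add(-272, -55), -1003), E) = Add(Mul(Add(-272, -55), -1003), -3960) = Add(Mul(-327, -1003), -3960) = Add(327981, -3960) = 324021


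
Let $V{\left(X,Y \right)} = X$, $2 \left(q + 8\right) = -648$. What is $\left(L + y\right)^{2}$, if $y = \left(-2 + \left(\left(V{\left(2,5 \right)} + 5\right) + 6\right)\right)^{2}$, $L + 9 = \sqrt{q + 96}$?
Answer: $12308 + 448 i \sqrt{59} \approx 12308.0 + 3441.2 i$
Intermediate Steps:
$q = -332$ ($q = -8 + \frac{1}{2} \left(-648\right) = -8 - 324 = -332$)
$L = -9 + 2 i \sqrt{59}$ ($L = -9 + \sqrt{-332 + 96} = -9 + \sqrt{-236} = -9 + 2 i \sqrt{59} \approx -9.0 + 15.362 i$)
$y = 121$ ($y = \left(-2 + \left(\left(2 + 5\right) + 6\right)\right)^{2} = \left(-2 + \left(7 + 6\right)\right)^{2} = \left(-2 + 13\right)^{2} = 11^{2} = 121$)
$\left(L + y\right)^{2} = \left(\left(-9 + 2 i \sqrt{59}\right) + 121\right)^{2} = \left(112 + 2 i \sqrt{59}\right)^{2}$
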